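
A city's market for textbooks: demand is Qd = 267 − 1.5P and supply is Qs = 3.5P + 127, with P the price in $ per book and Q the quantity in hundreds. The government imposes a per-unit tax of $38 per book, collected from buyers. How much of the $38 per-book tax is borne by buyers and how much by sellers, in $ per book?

Without the tax, 267 − 1.5P = 3.5P + 127 gives 5P = 140, so P* = $28 and Q* = 225.
With the tax collected from buyers, demand (in seller-price terms) shifts: Qd = 267 − 1.5(P + 38).
Solving gives Q = 185.1 with buyers paying $54.6 and sellers receiving $16.6 (the $38 wedge).
Burden on buyers: $26.6; on sellers: $11.4. (They sum to $38.)

Buyers bear $26.6 per book; sellers bear $11.4 per book.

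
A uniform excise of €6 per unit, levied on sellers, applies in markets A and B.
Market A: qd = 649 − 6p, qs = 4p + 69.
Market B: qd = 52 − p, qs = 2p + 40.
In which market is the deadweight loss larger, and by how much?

Market A: pre-tax p* = €58, q* = 301; post-tax q = 286.6; deadweight loss = €43.2.
Market B: pre-tax p* = €4, q* = 48; post-tax q = 44; deadweight loss = €12.
Difference: €43.2 vs €12 → market A is larger by €31.2.

Market A, by €31.2.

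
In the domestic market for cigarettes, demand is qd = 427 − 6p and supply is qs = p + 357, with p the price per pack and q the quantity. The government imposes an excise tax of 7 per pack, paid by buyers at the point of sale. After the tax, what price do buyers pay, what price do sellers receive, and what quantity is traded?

Buyers pay 11; sellers receive 4; quantity = 361.

Without the tax, 427 − 6p = p + 357 gives 7p = 70, so p* = 10 and q* = 367.
With the tax collected from buyers, demand (in seller-price terms) shifts: qd = 427 − 6(p + 7).
New equilibrium: buyers pay 11, sellers receive 4, q = 361. (Wedge: pb − ps = 7.)
The less price-elastic side of the market bears the larger share of a per-unit tax.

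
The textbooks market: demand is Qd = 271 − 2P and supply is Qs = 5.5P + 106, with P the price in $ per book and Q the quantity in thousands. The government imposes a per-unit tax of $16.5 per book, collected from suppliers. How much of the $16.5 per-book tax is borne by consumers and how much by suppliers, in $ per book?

Consumers bear $12.1 per book; suppliers bear $4.4 per book.

Before the tax: set 271 − 2P = 5.5P + 106 → P* = $22, Q* = 227.
With the tax collected from suppliers, supply shifts: Qs = 5.5(P − 16.5) + 106.
New equilibrium: consumers pay $34.1, suppliers receive $17.6, Q = 202.8. (Wedge: Pb − Ps = 16.5.)
Burden on consumers: $12.1; on suppliers: $4.4. (They sum to $16.5.)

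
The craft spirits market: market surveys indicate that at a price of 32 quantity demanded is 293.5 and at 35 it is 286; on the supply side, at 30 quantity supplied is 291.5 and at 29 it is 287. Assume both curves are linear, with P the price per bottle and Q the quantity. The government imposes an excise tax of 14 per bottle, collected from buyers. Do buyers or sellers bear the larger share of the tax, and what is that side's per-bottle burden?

Buyers bear the larger share: 9 per bottle.

Demand slope: (286 − 293.5)/(35 − 32) = -2.5, so Qd = 373.5 − 2.5P.
Supply slope: (287 − 291.5)/(29 − 30) = 4.5, so Qs = 4.5P + 156.5.
Without the tax, 373.5 − 2.5P = 4.5P + 156.5 gives 7P = 217, so P* = 31 and Q* = 296.
With the tax collected from buyers, demand (in seller-price terms) shifts: Qd = 373.5 − 2.5(P + 14).
Solving gives Q = 273.5 with buyers paying 40 and sellers receiving 26 (the 14 wedge).
Per-bottle burden: buyers 9, sellers 5.
Buyers take the larger share because demand is less price-elastic here (demand slope 2.5 vs supply slope 4.5).
The less price-elastic side of the market bears the larger share of a per-unit tax.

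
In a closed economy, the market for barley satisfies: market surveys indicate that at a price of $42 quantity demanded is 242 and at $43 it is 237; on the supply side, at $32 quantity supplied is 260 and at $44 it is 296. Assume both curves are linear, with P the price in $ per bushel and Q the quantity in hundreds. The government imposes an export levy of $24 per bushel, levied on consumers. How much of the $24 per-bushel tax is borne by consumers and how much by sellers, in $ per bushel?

Demand slope: (237 − 242)/(43 − 42) = -5, so Qd = 452 − 5P.
Supply slope: (296 − 260)/(44 − 32) = 3, so Qs = 3P + 164.
Without the tax, 452 − 5P = 3P + 164 gives 8P = 288, so P* = $36 and Q* = 272.
With the tax collected from consumers, demand (in seller-price terms) shifts: Qd = 452 − 5(P + 24).
New equilibrium: consumers pay $45, sellers receive $21, Q = 227. (Wedge: Pb − Ps = 24.)
Burden on consumers: $9; on sellers: $15. (They sum to $24.)
The less price-elastic side of the market bears the larger share of a per-unit tax.

Consumers bear $9 per bushel; sellers bear $15 per bushel.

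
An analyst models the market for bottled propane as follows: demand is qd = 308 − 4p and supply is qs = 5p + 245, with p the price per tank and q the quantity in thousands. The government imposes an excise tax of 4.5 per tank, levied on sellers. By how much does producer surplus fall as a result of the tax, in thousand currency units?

Producer surplus falls by 550 thousand.

Without the tax, 308 − 4p = 5p + 245 gives 9p = 63, so p* = 7 and q* = 280.
With the tax collected from sellers, supply shifts: qs = 5(p − 4.5) + 245.
Solving gives q = 270 with consumers paying 9.5 and sellers receiving 5 (the 4.5 wedge).
ΔPS is the trapezoid between Q = 270 and Q = 280 of height 2: ½ · (280 + 270) · 2 = 550.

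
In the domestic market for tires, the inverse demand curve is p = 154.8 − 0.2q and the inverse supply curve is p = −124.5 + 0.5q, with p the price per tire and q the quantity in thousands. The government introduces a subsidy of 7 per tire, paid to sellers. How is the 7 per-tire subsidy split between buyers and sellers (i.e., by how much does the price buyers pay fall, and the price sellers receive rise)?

Rewrite in direct form: qd = 774 − 5p and qs = 2p + 249.
Before the subsidy: set 774 − 5p = 2p + 249 → p* = 75, q* = 399.
With a per-unit subsidy paid to sellers, each receives p + 7 per unit sold, so supply becomes qs = 2(p + 7) + 249.
New equilibrium: buyers pay 73, sellers receive 80, q = 409. (Wedge: pb − ps = −7.)
Gain to buyers: 2; to sellers: 5. (They sum to 7.)

Buyers gain 2 per tire; sellers gain 5 per tire.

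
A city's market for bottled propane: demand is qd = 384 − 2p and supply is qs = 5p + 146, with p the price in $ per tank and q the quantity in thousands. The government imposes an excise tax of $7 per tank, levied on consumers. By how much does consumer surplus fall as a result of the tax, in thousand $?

Without the tax, 384 − 2p = 5p + 146 gives 7p = 238, so p* = $34 and q* = 316.
With the tax collected from consumers, demand (in seller-price terms) shifts: qd = 384 − 2(p + 7).
New equilibrium: consumers pay $39, producers receive $32, q = 306. (Wedge: pb − ps = 7.)
ΔCS is the trapezoid between Q = 306 and Q = 316 of height $5: ½ · (316 + 306) · 5 = $1555.

Consumer surplus falls by $1555 thousand.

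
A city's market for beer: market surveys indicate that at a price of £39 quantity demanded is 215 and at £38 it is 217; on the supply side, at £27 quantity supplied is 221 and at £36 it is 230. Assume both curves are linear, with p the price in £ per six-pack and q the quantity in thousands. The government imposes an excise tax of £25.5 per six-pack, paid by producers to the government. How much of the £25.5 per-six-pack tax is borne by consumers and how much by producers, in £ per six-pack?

Demand slope: (217 − 215)/(38 − 39) = -2, so qd = 293 − 2p.
Supply slope: (230 − 221)/(36 − 27) = 1, so qs = p + 194.
Without the tax, 293 − 2p = p + 194 gives 3p = 99, so p* = £33 and q* = 227.
With the tax collected from producers, supply shifts: qs = (p − 25.5) + 194.
Solving gives q = 210 with consumers paying £41.5 and producers receiving £16 (the £25.5 wedge).
Burden on consumers: £8.5; on producers: £17. (They sum to £25.5.)
The less price-elastic side of the market bears the larger share of a per-unit tax.

Consumers bear £8.5 per six-pack; producers bear £17 per six-pack.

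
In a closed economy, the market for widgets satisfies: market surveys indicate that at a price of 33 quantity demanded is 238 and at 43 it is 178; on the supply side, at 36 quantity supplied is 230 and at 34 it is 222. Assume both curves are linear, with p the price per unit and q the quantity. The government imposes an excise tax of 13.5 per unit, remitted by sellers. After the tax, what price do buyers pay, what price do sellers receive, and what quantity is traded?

Demand slope: (178 − 238)/(43 − 33) = -6, so qd = 436 − 6p.
Supply slope: (222 − 230)/(34 − 36) = 4, so qs = 4p + 86.
Before the tax: set 436 − 6p = 4p + 86 → p* = 35, q* = 226.
With the tax collected from sellers, supply shifts: qs = 4(p − 13.5) + 86.
New equilibrium: buyers pay 40.4, sellers receive 26.9, q = 193.6. (Wedge: pb − ps = 13.5.)
The less price-elastic side of the market bears the larger share of a per-unit tax.

Buyers pay 40.4; sellers receive 26.9; quantity = 193.6.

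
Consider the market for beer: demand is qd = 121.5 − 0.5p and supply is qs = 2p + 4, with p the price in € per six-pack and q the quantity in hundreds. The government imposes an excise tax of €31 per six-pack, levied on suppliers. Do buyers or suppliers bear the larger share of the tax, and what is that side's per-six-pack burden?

Buyers bear the larger share: €24.8 per six-pack.

Without the tax, 121.5 − 0.5p = 2p + 4 gives 2.5p = 117.5, so p* = €47 and q* = 98.
With the tax collected from suppliers, supply shifts: qs = 2(p − 31) + 4.
Solving gives q = 85.6 with buyers paying €71.8 and suppliers receiving €40.8 (the €31 wedge).
Per-six-pack burden: buyers €24.8, suppliers €6.2.
Buyers take the larger share because demand is less price-elastic here (demand slope 0.5 vs supply slope 2).
The less price-elastic side of the market bears the larger share of a per-unit tax.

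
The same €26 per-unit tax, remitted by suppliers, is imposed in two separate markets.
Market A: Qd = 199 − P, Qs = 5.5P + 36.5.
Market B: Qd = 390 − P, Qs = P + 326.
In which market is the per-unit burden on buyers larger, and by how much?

Market A: pre-tax P* = €25, Q* = 174; post-tax Q = 152; per-unit burden on buyers = €22.
Market B: pre-tax P* = €32, Q* = 358; post-tax Q = 345; per-unit burden on buyers = €13.
Difference: €22 vs €13 → market A is larger by €9.

Market A, by €9.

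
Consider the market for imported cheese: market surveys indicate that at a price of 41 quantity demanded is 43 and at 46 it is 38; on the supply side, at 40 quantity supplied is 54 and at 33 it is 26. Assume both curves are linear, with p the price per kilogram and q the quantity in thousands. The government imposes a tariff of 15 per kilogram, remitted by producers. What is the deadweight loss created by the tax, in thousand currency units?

Deadweight loss = 90 thousand.

Demand slope: (38 − 43)/(46 − 41) = -1, so qd = 84 − p.
Supply slope: (26 − 54)/(33 − 40) = 4, so qs = 4p − 106.
Without the tax, 84 − p = 4p − 106 gives 5p = 190, so p* = 38 and q* = 46.
With the tax collected from producers, supply shifts: qs = 4(p − 15) − 106.
Solving gives q = 34 with consumers paying 50 and producers receiving 35 (the 15 wedge).
Quantity falls by |ΔQ| = |46 − 34| = 12.
DWL = ½ · t · |ΔQ| = ½ · 15 · 12 = 90.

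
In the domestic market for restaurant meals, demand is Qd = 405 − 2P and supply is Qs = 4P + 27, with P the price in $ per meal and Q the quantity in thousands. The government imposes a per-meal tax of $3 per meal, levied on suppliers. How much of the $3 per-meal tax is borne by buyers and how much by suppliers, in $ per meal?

Before the tax: set 405 − 2P = 4P + 27 → P* = $63, Q* = 279.
With the tax collected from suppliers, supply shifts: Qs = 4(P − 3) + 27.
New equilibrium: buyers pay $65, suppliers receive $62, Q = 275. (Wedge: Pb − Ps = 3.)
Burden on buyers: $2; on suppliers: $1. (They sum to $3.)

Buyers bear $2 per meal; suppliers bear $1 per meal.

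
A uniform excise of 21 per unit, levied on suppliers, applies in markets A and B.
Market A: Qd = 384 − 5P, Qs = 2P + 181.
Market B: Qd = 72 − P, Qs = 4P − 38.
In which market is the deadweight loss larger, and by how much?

Market A: pre-tax P* = 29, Q* = 239; post-tax Q = 209; deadweight loss = 315.
Market B: pre-tax P* = 22, Q* = 50; post-tax Q = 33.2; deadweight loss = 176.4.
Difference: 315 vs 176.4 → market A is larger by 138.6.

Market A, by 138.6.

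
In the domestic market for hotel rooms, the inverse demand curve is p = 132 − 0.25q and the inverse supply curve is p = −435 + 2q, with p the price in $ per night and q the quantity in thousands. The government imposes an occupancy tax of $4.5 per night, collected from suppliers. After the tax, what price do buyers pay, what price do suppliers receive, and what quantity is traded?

Buyers pay $69.5; suppliers receive $65; quantity = 250.

Inverting to q(p) form: qd = 528 − 4p; qs = 0.5p + 217.5.
Before the tax: set 528 − 4p = 0.5p + 217.5 → p* = $69, q* = 252.
With the tax collected from suppliers, supply shifts: qs = 0.5(p − 4.5) + 217.5.
New equilibrium: buyers pay $69.5, suppliers receive $65, q = 250. (Wedge: pb − ps = 4.5.)
The less price-elastic side of the market bears the larger share of a per-unit tax.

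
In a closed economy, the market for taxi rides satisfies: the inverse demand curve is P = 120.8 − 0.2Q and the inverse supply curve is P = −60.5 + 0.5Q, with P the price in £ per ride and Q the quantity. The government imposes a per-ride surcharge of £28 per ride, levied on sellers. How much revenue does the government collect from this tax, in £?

Tax revenue = £6132.

Inverting to Q(P) form: Qd = 604 − 5P; Qs = 2P + 121.
Before the tax: set 604 − 5P = 2P + 121 → P* = £69, Q* = 259.
With the tax collected from sellers, supply shifts: Qs = 2(P − 28) + 121.
New equilibrium: consumers pay £77, sellers receive £49, Q = 219. (Wedge: Pb − Ps = 28.)
Revenue = t · Q = 28 · 219 = £6132.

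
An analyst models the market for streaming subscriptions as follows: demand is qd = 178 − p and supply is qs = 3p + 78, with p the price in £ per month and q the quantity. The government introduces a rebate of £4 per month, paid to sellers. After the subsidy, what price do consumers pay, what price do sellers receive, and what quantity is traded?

Consumers pay £22; sellers receive £26; quantity = 156.

Before the subsidy: set 178 − p = 3p + 78 → p* = £25, q* = 153.
With a per-unit subsidy paid to sellers, each receives p + 4 per unit sold, so supply becomes qs = 3(p + 4) + 78.
Solving gives q = 156 with consumers paying £22 and sellers receiving £26 (the £4 wedge).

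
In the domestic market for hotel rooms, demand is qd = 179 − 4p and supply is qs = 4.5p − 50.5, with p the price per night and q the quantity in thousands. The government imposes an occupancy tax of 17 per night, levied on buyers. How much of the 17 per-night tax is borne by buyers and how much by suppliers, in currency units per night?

Buyers bear 9 per night; suppliers bear 8 per night.

Without the tax, 179 − 4p = 4.5p − 50.5 gives 8.5p = 229.5, so p* = 27 and q* = 71.
With the tax collected from buyers, demand (in seller-price terms) shifts: qd = 179 − 4(p + 17).
New equilibrium: buyers pay 36, suppliers receive 19, q = 35. (Wedge: pb − ps = 17.)
Burden on buyers: 9; on suppliers: 8. (They sum to 17.)
The less price-elastic side of the market bears the larger share of a per-unit tax.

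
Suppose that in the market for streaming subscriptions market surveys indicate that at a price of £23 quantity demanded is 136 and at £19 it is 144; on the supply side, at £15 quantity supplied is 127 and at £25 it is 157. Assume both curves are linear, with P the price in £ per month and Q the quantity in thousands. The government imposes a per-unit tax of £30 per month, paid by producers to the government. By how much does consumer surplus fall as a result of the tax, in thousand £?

Demand slope: (144 − 136)/(19 − 23) = -2, so Qd = 182 − 2P.
Supply slope: (157 − 127)/(25 − 15) = 3, so Qs = 3P + 82.
Without the tax, 182 − 2P = 3P + 82 gives 5P = 100, so P* = £20 and Q* = 142.
With the tax collected from producers, supply shifts: Qs = 3(P − 30) + 82.
New equilibrium: buyers pay £38, producers receive £8, Q = 106. (Wedge: Pb − Ps = 30.)
ΔCS is the trapezoid between Q = 106 and Q = 142 of height £18: ½ · (142 + 106) · 18 = £2232.

Consumer surplus falls by £2232 thousand.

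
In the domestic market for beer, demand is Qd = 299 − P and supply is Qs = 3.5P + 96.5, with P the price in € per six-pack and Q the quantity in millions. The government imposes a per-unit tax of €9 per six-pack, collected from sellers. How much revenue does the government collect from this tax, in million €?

Before the tax: set 299 − P = 3.5P + 96.5 → P* = €45, Q* = 254.
With the tax collected from sellers, supply shifts: Qs = 3.5(P − 9) + 96.5.
Solving gives Q = 247 with consumers paying €52 and sellers receiving €43 (the €9 wedge).
Revenue = t · Q = 9 · 247 = €2223.

Tax revenue = €2223 million.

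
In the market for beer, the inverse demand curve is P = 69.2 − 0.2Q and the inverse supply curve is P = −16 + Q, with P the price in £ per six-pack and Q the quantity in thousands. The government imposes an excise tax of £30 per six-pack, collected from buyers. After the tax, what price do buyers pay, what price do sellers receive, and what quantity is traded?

Buyers pay £60; sellers receive £30; quantity = 46.

Inverting to Q(P) form: Qd = 346 − 5P; Qs = P + 16.
Before the tax: set 346 − 5P = P + 16 → P* = £55, Q* = 71.
With the tax collected from buyers, demand (in seller-price terms) shifts: Qd = 346 − 5(P + 30).
Solving gives Q = 46 with buyers paying £60 and sellers receiving £30 (the £30 wedge).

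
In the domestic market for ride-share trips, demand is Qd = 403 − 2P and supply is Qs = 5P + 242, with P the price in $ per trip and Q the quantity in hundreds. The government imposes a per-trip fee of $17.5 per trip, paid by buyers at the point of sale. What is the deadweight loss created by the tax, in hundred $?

Without the tax, 403 − 2P = 5P + 242 gives 7P = 161, so P* = $23 and Q* = 357.
With the tax collected from buyers, demand (in seller-price terms) shifts: Qd = 403 − 2(P + 17.5).
New equilibrium: buyers pay $35.5, sellers receive $18, Q = 332. (Wedge: Pb − Ps = 17.5.)
Quantity falls by |ΔQ| = |357 − 332| = 25.
DWL = ½ · t · |ΔQ| = ½ · 17.5 · 25 = $218.75.

Deadweight loss = $218.75 hundred.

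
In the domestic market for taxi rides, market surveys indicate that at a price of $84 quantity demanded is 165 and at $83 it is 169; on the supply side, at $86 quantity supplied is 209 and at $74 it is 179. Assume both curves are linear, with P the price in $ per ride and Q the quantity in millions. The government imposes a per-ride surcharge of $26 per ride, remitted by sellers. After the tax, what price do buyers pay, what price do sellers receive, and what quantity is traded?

Buyers pay $88; sellers receive $62; quantity = 149.

Demand slope: (169 − 165)/(83 − 84) = -4, so Qd = 501 − 4P.
Supply slope: (179 − 209)/(74 − 86) = 2.5, so Qs = 2.5P − 6.
Before the tax: set 501 − 4P = 2.5P − 6 → P* = $78, Q* = 189.
With the tax collected from sellers, supply shifts: Qs = 2.5(P − 26) − 6.
New equilibrium: buyers pay $88, sellers receive $62, Q = 149. (Wedge: Pb − Ps = 26.)
The less price-elastic side of the market bears the larger share of a per-unit tax.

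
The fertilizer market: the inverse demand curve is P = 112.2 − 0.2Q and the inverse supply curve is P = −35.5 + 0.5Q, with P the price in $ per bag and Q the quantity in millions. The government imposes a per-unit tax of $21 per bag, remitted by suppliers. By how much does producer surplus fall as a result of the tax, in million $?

Inverting to Q(P) form: Qd = 561 − 5P; Qs = 2P + 71.
Without the tax, 561 − 5P = 2P + 71 gives 7P = 490, so P* = $70 and Q* = 211.
With the tax collected from suppliers, supply shifts: Qs = 2(P − 21) + 71.
New equilibrium: consumers pay $76, suppliers receive $55, Q = 181. (Wedge: Pb − Ps = 21.)
ΔPS is the trapezoid between Q = 181 and Q = 211 of height $15: ½ · (211 + 181) · 15 = $2940.

Producer surplus falls by $2940 million.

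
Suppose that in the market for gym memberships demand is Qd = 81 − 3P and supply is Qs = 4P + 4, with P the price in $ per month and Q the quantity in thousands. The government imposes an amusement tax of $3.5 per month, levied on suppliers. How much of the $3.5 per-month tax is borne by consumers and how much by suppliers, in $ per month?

Without the tax, 81 − 3P = 4P + 4 gives 7P = 77, so P* = $11 and Q* = 48.
With the tax collected from suppliers, supply shifts: Qs = 4(P − 3.5) + 4.
New equilibrium: consumers pay $13, suppliers receive $9.5, Q = 42. (Wedge: Pb − Ps = 3.5.)
Burden on consumers: $2; on suppliers: $1.5. (They sum to $3.5.)

Consumers bear $2 per month; suppliers bear $1.5 per month.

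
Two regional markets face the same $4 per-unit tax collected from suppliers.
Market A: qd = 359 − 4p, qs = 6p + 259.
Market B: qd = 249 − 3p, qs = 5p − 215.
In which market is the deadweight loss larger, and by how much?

Market A: pre-tax p* = $10, q* = 319; post-tax q = 309.4; deadweight loss = $19.2.
Market B: pre-tax p* = $58, q* = 75; post-tax q = 67.5; deadweight loss = $15.
Difference: $19.2 vs $15 → market A is larger by $4.2.

Market A, by $4.2.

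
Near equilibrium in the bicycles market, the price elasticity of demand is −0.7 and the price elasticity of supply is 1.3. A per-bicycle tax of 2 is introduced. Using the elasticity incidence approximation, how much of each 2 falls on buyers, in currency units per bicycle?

Incidence ratio: buyers' share ≈ εs / (εs + |εd|) = 1.3 / (1.3 + 0.7) = 0.65.
So buyers bear ≈ 0.65 × 2 = 1.3; producers bear 0.7.

Buyers bear ≈ 1.3 per bicycle.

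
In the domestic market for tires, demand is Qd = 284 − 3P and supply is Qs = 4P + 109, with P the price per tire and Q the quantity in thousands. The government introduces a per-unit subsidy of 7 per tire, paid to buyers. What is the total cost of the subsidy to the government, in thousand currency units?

Before the subsidy: set 284 − 3P = 4P + 109 → P* = 25, Q* = 209.
With a per-unit subsidy paid to buyers, each effectively pays P − 7, so demand becomes Qd = 284 − 3(P − 7).
Solving gives Q = 221 with buyers paying 21 and producers receiving 28 (the 7 wedge).
Outlay = t · Q = 7 · 221 = 1547.

Government outlay = 1547 thousand.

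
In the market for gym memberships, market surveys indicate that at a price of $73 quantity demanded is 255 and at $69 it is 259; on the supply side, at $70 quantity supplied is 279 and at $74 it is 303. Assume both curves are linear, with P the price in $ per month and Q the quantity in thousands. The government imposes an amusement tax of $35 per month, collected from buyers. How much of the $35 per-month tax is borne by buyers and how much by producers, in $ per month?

Demand slope: (259 − 255)/(69 − 73) = -1, so Qd = 328 − P.
Supply slope: (303 − 279)/(74 − 70) = 6, so Qs = 6P − 141.
Without the tax, 328 − P = 6P − 141 gives 7P = 469, so P* = $67 and Q* = 261.
With the tax collected from buyers, demand (in seller-price terms) shifts: Qd = 328 − (P + 35).
Solving gives Q = 231 with buyers paying $97 and producers receiving $62 (the $35 wedge).
Burden on buyers: $30; on producers: $5. (They sum to $35.)
The less price-elastic side of the market bears the larger share of a per-unit tax.

Buyers bear $30 per month; producers bear $5 per month.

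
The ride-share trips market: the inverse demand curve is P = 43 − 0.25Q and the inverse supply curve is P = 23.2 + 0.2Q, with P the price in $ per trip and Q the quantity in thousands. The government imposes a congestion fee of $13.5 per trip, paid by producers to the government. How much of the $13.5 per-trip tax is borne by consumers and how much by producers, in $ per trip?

Inverting to Q(P) form: Qd = 172 − 4P; Qs = 5P − 116.
Before the tax: set 172 − 4P = 5P − 116 → P* = $32, Q* = 44.
With the tax collected from producers, supply shifts: Qs = 5(P − 13.5) − 116.
Solving gives Q = 14 with consumers paying $39.5 and producers receiving $26 (the $13.5 wedge).
Burden on consumers: $7.5; on producers: $6. (They sum to $13.5.)

Consumers bear $7.5 per trip; producers bear $6 per trip.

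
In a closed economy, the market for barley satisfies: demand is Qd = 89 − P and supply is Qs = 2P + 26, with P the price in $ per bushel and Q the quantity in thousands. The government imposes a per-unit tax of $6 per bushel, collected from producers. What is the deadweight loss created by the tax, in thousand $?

Before the tax: set 89 − P = 2P + 26 → P* = $21, Q* = 68.
With the tax collected from producers, supply shifts: Qs = 2(P − 6) + 26.
Solving gives Q = 64 with buyers paying $25 and producers receiving $19 (the $6 wedge).
Quantity falls by |ΔQ| = |68 − 64| = 4.
DWL = ½ · t · |ΔQ| = ½ · 6 · 4 = $12.

Deadweight loss = $12 thousand.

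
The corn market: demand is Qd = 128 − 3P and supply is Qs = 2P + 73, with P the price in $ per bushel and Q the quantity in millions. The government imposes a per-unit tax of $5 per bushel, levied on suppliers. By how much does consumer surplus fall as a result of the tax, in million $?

Without the tax, 128 − 3P = 2P + 73 gives 5P = 55, so P* = $11 and Q* = 95.
With the tax collected from suppliers, supply shifts: Qs = 2(P − 5) + 73.
New equilibrium: consumers pay $13, suppliers receive $8, Q = 89. (Wedge: Pb − Ps = 5.)
ΔCS is the trapezoid between Q = 89 and Q = 95 of height $2: ½ · (95 + 89) · 2 = $184.

Consumer surplus falls by $184 million.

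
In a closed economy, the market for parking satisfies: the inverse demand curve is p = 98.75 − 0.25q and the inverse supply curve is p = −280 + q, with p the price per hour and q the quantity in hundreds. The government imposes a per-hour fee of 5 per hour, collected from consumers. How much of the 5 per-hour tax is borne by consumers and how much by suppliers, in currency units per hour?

Consumers bear 1 per hour; suppliers bear 4 per hour.

Rewrite in direct form: qd = 395 − 4p and qs = p + 280.
Before the tax: set 395 − 4p = p + 280 → p* = 23, q* = 303.
With the tax collected from consumers, demand (in seller-price terms) shifts: qd = 395 − 4(p + 5).
New equilibrium: consumers pay 24, suppliers receive 19, q = 299. (Wedge: pb − ps = 5.)
Burden on consumers: 1; on suppliers: 4. (They sum to 5.)
The less price-elastic side of the market bears the larger share of a per-unit tax.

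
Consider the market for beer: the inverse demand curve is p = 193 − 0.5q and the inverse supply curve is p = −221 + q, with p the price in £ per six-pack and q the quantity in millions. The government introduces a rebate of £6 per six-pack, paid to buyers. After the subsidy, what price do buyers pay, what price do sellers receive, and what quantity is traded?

Inverting to q(p) form: qd = 386 − 2p; qs = p + 221.
Before the subsidy: set 386 − 2p = p + 221 → p* = £55, q* = 276.
With a per-unit subsidy paid to buyers, each effectively pays p − 6, so demand becomes qd = 386 − 2(p − 6).
New equilibrium: buyers pay £53, sellers receive £59, q = 280. (Wedge: pb − ps = −6.)

Buyers pay £53; sellers receive £59; quantity = 280.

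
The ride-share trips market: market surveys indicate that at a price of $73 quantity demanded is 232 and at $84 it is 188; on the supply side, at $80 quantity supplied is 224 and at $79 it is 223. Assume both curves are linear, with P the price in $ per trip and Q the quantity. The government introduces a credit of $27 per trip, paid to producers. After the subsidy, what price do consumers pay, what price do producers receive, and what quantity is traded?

Consumers pay $70.6; producers receive $97.6; quantity = 241.6.

Demand slope: (188 − 232)/(84 − 73) = -4, so Qd = 524 − 4P.
Supply slope: (223 − 224)/(79 − 80) = 1, so Qs = P + 144.
Without the subsidy, 524 − 4P = P + 144 gives 5P = 380, so P* = $76 and Q* = 220.
With a per-unit subsidy paid to producers, each receives P + 27 per unit sold, so supply becomes Qs = (P + 27) + 144.
New equilibrium: consumers pay $70.6, producers receive $97.6, Q = 241.6. (Wedge: Pb − Ps = −27.)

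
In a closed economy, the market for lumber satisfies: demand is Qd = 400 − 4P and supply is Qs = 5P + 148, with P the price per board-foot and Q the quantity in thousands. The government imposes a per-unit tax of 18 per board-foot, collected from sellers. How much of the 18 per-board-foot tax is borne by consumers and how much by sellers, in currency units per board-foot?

Without the tax, 400 − 4P = 5P + 148 gives 9P = 252, so P* = 28 and Q* = 288.
With the tax collected from sellers, supply shifts: Qs = 5(P − 18) + 148.
Solving gives Q = 248 with consumers paying 38 and sellers receiving 20 (the 18 wedge).
Burden on consumers: 10; on sellers: 8. (They sum to 18.)

Consumers bear 10 per board-foot; sellers bear 8 per board-foot.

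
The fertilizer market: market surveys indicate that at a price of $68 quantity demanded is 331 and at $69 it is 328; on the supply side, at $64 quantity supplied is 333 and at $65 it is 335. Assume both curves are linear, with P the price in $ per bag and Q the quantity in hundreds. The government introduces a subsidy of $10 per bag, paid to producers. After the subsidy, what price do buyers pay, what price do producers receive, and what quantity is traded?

Demand slope: (328 − 331)/(69 − 68) = -3, so Qd = 535 − 3P.
Supply slope: (335 − 333)/(65 − 64) = 2, so Qs = 2P + 205.
Without the subsidy, 535 − 3P = 2P + 205 gives 5P = 330, so P* = $66 and Q* = 337.
With a per-unit subsidy paid to producers, each receives P + 10 per unit sold, so supply becomes Qs = 2(P + 10) + 205.
New equilibrium: buyers pay $62, producers receive $72, Q = 349. (Wedge: Pb − Ps = −10.)

Buyers pay $62; producers receive $72; quantity = 349.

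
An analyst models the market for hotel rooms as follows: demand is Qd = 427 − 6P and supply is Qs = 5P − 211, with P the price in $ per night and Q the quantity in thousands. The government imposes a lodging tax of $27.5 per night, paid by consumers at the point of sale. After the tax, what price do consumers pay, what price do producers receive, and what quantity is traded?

Consumers pay $70.5; producers receive $43; quantity = 4.

Without the tax, 427 − 6P = 5P − 211 gives 11P = 638, so P* = $58 and Q* = 79.
With the tax collected from consumers, demand (in seller-price terms) shifts: Qd = 427 − 6(P + 27.5).
Solving gives Q = 4 with consumers paying $70.5 and producers receiving $43 (the $27.5 wedge).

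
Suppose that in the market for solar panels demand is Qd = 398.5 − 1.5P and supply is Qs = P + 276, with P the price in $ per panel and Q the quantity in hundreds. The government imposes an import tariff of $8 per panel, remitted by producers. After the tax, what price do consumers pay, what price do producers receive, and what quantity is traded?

Before the tax: set 398.5 − 1.5P = P + 276 → P* = $49, Q* = 325.
With the tax collected from producers, supply shifts: Qs = (P − 8) + 276.
New equilibrium: consumers pay $52.2, producers receive $44.2, Q = 320.2. (Wedge: Pb − Ps = 8.)
The less price-elastic side of the market bears the larger share of a per-unit tax.

Consumers pay $52.2; producers receive $44.2; quantity = 320.2.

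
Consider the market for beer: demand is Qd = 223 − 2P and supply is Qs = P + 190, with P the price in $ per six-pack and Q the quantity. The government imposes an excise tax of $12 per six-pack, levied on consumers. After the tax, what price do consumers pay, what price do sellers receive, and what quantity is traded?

Before the tax: set 223 − 2P = P + 190 → P* = $11, Q* = 201.
With the tax collected from consumers, demand (in seller-price terms) shifts: Qd = 223 − 2(P + 12).
Solving gives Q = 193 with consumers paying $15 and sellers receiving $3 (the $12 wedge).

Consumers pay $15; sellers receive $3; quantity = 193.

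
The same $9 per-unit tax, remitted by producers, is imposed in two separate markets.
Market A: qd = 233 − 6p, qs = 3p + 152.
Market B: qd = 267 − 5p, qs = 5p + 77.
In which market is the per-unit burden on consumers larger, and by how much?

Market B, by $1.5.

Market A: pre-tax p* = $9, q* = 179; post-tax q = 161; per-unit burden on consumers = $3.
Market B: pre-tax p* = $19, q* = 172; post-tax q = 149.5; per-unit burden on consumers = $4.5.
Difference: $3 vs $4.5 → market B is larger by $1.5.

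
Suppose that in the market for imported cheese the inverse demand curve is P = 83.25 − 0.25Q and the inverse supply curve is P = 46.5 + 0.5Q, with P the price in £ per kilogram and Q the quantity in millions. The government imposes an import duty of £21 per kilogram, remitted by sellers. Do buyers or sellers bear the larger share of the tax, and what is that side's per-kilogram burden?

Inverting to Q(P) form: Qd = 333 − 4P; Qs = 2P − 93.
Without the tax, 333 − 4P = 2P − 93 gives 6P = 426, so P* = £71 and Q* = 49.
With the tax collected from sellers, supply shifts: Qs = 2(P − 21) − 93.
Solving gives Q = 21 with buyers paying £78 and sellers receiving £57 (the £21 wedge).
Per-kilogram burden: buyers £7, sellers £14.
Sellers take the larger share because supply is less price-elastic here (demand slope 4 vs supply slope 2).
The less price-elastic side of the market bears the larger share of a per-unit tax.

Sellers bear the larger share: £14 per kilogram.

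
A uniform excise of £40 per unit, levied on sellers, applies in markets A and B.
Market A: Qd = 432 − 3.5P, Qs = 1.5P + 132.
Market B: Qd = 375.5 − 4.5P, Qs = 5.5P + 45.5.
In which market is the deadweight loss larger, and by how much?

Market A: pre-tax P* = £60, Q* = 222; post-tax Q = 180; deadweight loss = £840.
Market B: pre-tax P* = £33, Q* = 227; post-tax Q = 128; deadweight loss = £1980.
Difference: £840 vs £1980 → market B is larger by £1140.

Market B, by £1140.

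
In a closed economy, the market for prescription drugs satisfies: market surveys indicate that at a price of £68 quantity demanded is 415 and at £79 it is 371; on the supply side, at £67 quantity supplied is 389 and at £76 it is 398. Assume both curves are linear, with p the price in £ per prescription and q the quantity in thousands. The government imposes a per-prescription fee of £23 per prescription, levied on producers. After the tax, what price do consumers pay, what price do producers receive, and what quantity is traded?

Demand slope: (371 − 415)/(79 − 68) = -4, so qd = 687 − 4p.
Supply slope: (398 − 389)/(76 − 67) = 1, so qs = p + 322.
Without the tax, 687 − 4p = p + 322 gives 5p = 365, so p* = £73 and q* = 395.
With the tax collected from producers, supply shifts: qs = (p − 23) + 322.
Solving gives q = 376.6 with consumers paying £77.6 and producers receiving £54.6 (the £23 wedge).
The less price-elastic side of the market bears the larger share of a per-unit tax.

Consumers pay £77.6; producers receive £54.6; quantity = 376.6.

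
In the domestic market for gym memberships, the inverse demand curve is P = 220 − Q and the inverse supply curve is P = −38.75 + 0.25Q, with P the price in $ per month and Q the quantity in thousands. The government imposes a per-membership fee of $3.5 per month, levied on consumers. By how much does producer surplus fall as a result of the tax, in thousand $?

Rewrite in direct form: Qd = 220 − P and Qs = 4P + 155.
Before the tax: set 220 − P = 4P + 155 → P* = $13, Q* = 207.
With the tax collected from consumers, demand (in seller-price terms) shifts: Qd = 220 − (P + 3.5).
New equilibrium: consumers pay $15.8, sellers receive $12.3, Q = 204.2. (Wedge: Pb − Ps = 3.5.)
ΔPS is the trapezoid between Q = 204.2 and Q = 207 of height $0.7: ½ · (207 + 204.2) · 0.7 = $143.92.

Producer surplus falls by $143.92 thousand.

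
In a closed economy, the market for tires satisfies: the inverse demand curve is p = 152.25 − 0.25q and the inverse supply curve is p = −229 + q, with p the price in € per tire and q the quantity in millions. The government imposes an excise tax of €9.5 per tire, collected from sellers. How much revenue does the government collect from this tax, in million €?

Tax revenue = €2825.3 million.

Inverting to q(p) form: qd = 609 − 4p; qs = p + 229.
Without the tax, 609 − 4p = p + 229 gives 5p = 380, so p* = €76 and q* = 305.
With the tax collected from sellers, supply shifts: qs = (p − 9.5) + 229.
Solving gives q = 297.4 with buyers paying €77.9 and sellers receiving €68.4 (the €9.5 wedge).
Revenue = t · Q = 9.5 · 297.4 = €2825.3.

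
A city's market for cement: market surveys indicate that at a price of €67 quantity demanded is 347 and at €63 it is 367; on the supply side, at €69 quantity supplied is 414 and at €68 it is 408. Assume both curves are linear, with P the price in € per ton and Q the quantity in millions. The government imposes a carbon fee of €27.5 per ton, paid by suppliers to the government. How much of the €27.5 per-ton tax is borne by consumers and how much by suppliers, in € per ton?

Consumers bear €15 per ton; suppliers bear €12.5 per ton.

Demand slope: (367 − 347)/(63 − 67) = -5, so Qd = 682 − 5P.
Supply slope: (408 − 414)/(68 − 69) = 6, so Qs = 6P.
Without the tax, 682 − 5P = 6P gives 11P = 682, so P* = €62 and Q* = 372.
With the tax collected from suppliers, supply shifts: Qs = 6(P − 27.5).
Solving gives Q = 297 with consumers paying €77 and suppliers receiving €49.5 (the €27.5 wedge).
Burden on consumers: €15; on suppliers: €12.5. (They sum to €27.5.)
The less price-elastic side of the market bears the larger share of a per-unit tax.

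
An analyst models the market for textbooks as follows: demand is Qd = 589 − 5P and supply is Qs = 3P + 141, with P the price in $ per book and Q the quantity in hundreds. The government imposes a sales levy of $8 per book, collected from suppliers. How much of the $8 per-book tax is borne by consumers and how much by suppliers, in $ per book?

Consumers bear $3 per book; suppliers bear $5 per book.

Without the tax, 589 − 5P = 3P + 141 gives 8P = 448, so P* = $56 and Q* = 309.
With the tax collected from suppliers, supply shifts: Qs = 3(P − 8) + 141.
Solving gives Q = 294 with consumers paying $59 and suppliers receiving $51 (the $8 wedge).
Burden on consumers: $3; on suppliers: $5. (They sum to $8.)
The less price-elastic side of the market bears the larger share of a per-unit tax.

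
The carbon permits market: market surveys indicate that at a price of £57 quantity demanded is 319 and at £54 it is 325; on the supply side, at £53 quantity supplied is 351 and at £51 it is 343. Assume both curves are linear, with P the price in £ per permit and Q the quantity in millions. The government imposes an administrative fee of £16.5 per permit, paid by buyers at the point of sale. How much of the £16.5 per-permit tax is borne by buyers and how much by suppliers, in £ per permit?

Buyers bear £11 per permit; suppliers bear £5.5 per permit.

Demand slope: (325 − 319)/(54 − 57) = -2, so Qd = 433 − 2P.
Supply slope: (343 − 351)/(51 − 53) = 4, so Qs = 4P + 139.
Before the tax: set 433 − 2P = 4P + 139 → P* = £49, Q* = 335.
With the tax collected from buyers, demand (in seller-price terms) shifts: Qd = 433 − 2(P + 16.5).
Solving gives Q = 313 with buyers paying £60 and suppliers receiving £43.5 (the £16.5 wedge).
Burden on buyers: £11; on suppliers: £5.5. (They sum to £16.5.)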